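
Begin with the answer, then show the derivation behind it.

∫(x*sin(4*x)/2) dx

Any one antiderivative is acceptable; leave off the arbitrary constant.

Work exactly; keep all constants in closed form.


The answer is -x*cos(4*x)/8 + sin(4*x)/32.
Step 1. Integrate ∫(x*sin(4*x)/2) dx by parts with u = x, dv = (sin(4*x)/2) dx, so v = -cos(4*x)/8: now -x*cos(4*x)/8 + ∫(cos(4*x)/8) dx.
Step 2. Evaluate the standard form: now -x*cos(4*x)/8 + sin(4*x)/32.
Answer: -x*cos(4*x)/8 + sin(4*x)/32.


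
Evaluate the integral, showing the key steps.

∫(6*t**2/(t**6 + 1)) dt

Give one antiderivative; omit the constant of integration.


Step 1. Substitute u = t**3, turning ∫(6*t**2/(t**6 + 1)) dt into ∫(2/(u**2 + 1)) du: now ∫(2/(u**2 + 1)) du.
Step 2. Evaluate the standard form: now 2*atan(u).
Step 3. Substitute back u = t**3: now 2*atan(t**3).
Answer: 2*atan(t**3).


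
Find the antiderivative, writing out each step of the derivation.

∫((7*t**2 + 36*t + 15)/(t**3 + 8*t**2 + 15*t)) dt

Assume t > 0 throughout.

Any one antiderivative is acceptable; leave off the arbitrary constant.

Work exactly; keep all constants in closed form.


Step 1. Decompose ∫((7*t**2 + 36*t + 15)/(t**3 + 8*t**2 + 15*t)) dt by partial fractions, (7*t**2 + 36*t + 15)/(t**3 + 8*t**2 + 15*t) = 1/(t + 5) + 5/(t + 3) + 1/t: now ∫(1/t) dt + ∫(5/(t + 3)) dt + ∫(1/(t + 5)) dt.
Step 2. Evaluate the standard form [assuming t > -3]: now 5*log(t + 3) + ∫(1/t) dt + ∫(1/(t + 5)) dt.
Step 3. Evaluate the standard form [assuming t > 0]: now log(t) + 5*log(t + 3) + ∫(1/(t + 5)) dt.
Step 4. Evaluate the standard form [assuming t > -5]: now log(t) + 5*log(t + 3) + log(t + 5).
Answer: log(t) + 5*log(t + 3) + log(t + 5).


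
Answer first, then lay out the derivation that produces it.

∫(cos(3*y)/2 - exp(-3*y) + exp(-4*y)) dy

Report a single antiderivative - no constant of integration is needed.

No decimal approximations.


The answer is sin(3*y)/6 + exp(-3*y)/3 - exp(-4*y)/4.
Step 1. Rewrite: now ∫(exp(-4*y)) dy + ∫(-exp(-3*y)) dy + ∫(cos(3*y)/2) dy.
Step 2. Evaluate the standard form: now sin(3*y)/6 + ∫(exp(-4*y)) dy + ∫(-exp(-3*y)) dy.
Step 3. Evaluate the standard form: now sin(3*y)/6 + ∫(exp(-4*y)) dy + exp(-3*y)/3.
Step 4. Evaluate the standard form: now sin(3*y)/6 + exp(-3*y)/3 - exp(-4*y)/4.
Answer: sin(3*y)/6 + exp(-3*y)/3 - exp(-4*y)/4.


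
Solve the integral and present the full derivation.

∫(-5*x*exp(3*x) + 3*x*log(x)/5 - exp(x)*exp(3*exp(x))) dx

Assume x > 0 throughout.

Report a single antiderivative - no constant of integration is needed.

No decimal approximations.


Step 1. Rewrite: now ∫(-5*x*exp(3*x)) dx + ∫(3*x*log(x)/5) dx + ∫(-exp(x)*exp(3*exp(x))) dx.
Step 2. Integrate ∫(-5*x*exp(3*x)) dx by parts with u = x, dv = (-5*exp(3*x)) dx, so v = -5*exp(3*x)/3: now -5*x*exp(3*x)/3 + ∫(3*x*log(x)/5) dx + ∫(-exp(x)*exp(3*exp(x))) dx + ∫(5*exp(3*x)/3) dx.
Step 3. Evaluate the standard form: now -5*x*exp(3*x)/3 + 5*exp(3*x)/9 + ∫(3*x*log(x)/5) dx + ∫(-exp(x)*exp(3*exp(x))) dx.
Step 4. Substitute u = exp(x), turning ∫(-exp(x)*exp(3*exp(x))) dx into ∫(-exp(3*u)) du: now -5*x*exp(3*x)/3 + 5*exp(3*x)/9 + ∫(3*x*log(x)/5) dx + ∫(-exp(3*u)) du.
Step 5. Evaluate the standard form: now -5*x*exp(3*x)/3 - exp(3*u)/3 + 5*exp(3*x)/9 + ∫(3*x*log(x)/5) dx.
Step 6. Substitute back u = exp(x): now -5*x*exp(3*x)/3 + 5*exp(3*x)/9 - exp(3*exp(x))/3 + ∫(3*x*log(x)/5) dx.
Step 7. Integrate ∫(3*x*log(x)/5) dx by parts with u = log(x), dv = (3*x/5) dx, so v = 3*x**2/10 [assuming x > 0]: now 3*x**2*log(x)/10 - 5*x*exp(3*x)/3 + 5*exp(3*x)/9 - exp(3*exp(x))/3 + ∫(-3*x/10) dx.
Step 8. Evaluate the standard form: now 3*x**2*log(x)/10 - 3*x**2/20 - 5*x*exp(3*x)/3 + 5*exp(3*x)/9 - exp(3*exp(x))/3.
Answer: 3*x**2*log(x)/10 - 3*x**2/20 - 5*x*exp(3*x)/3 + 5*exp(3*x)/9 - exp(3*exp(x))/3.


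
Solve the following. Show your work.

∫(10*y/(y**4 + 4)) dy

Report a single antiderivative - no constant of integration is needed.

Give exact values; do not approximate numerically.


Step 1. Substitute u = y**2, turning ∫(10*y/(y**4 + 4)) dy into ∫(5/(u**2 + 4)) du: now ∫(5/(u**2 + 4)) du.
Step 2. Evaluate the standard form: now 5*atan(u/2)/2.
Step 3. Substitute back u = y**2: now 5*atan(y**2/2)/2.
Answer: 5*atan(y**2/2)/2.


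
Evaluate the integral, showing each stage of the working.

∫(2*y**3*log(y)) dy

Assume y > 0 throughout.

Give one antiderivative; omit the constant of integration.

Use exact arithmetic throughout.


Step 1. Integrate ∫(2*y**3*log(y)) dy by parts with u = log(y), dv = (2*y**3) dy, so v = y**4/2 [assuming y > 0]: now y**4*log(y)/2 + ∫(-y**3/2) dy.
Step 2. Evaluate the standard form: now y**4*log(y)/2 - y**4/8.
Answer: y**4*log(y)/2 - y**4/8.


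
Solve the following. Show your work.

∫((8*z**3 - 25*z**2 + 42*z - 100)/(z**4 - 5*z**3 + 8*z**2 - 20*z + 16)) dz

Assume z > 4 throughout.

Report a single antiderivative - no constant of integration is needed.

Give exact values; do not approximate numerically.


Step 1. Decompose ∫((8*z**3 - 25*z**2 + 42*z - 100)/(z**4 - 5*z**3 + 8*z**2 - 20*z + 16)) dz by partial fractions, (8*z**3 - 25*z**2 + 42*z - 100)/(z**4 - 5*z**3 + 8*z**2 - 20*z + 16) = -2/(z**2 + 4) + 5/(z - 1) + 3/(z - 4): now ∫(3/(z - 4)) dz + ∫(5/(z - 1)) dz + ∫(-2/(z**2 + 4)) dz.
Step 2. Evaluate the standard form [assuming z > 1]: now 5*log(z - 1) + ∫(3/(z - 4)) dz + ∫(-2/(z**2 + 4)) dz.
Step 3. Evaluate the standard form [assuming z > 4]: now 3*log(z - 4) + 5*log(z - 1) + ∫(-2/(z**2 + 4)) dz.
Step 4. Evaluate the standard form: now 3*log(z - 4) + 5*log(z - 1) - atan(z/2).
Answer: 3*log(z - 4) + 5*log(z - 1) - atan(z/2).


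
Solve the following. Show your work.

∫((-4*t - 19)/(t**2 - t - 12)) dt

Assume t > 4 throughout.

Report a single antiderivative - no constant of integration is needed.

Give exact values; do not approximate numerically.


Step 1. Decompose ∫((-4*t - 19)/(t**2 - t - 12)) dt by partial fractions, (-4*t - 19)/(t**2 - t - 12) = 1/(t + 3) - 5/(t - 4): now ∫(-5/(t - 4)) dt + ∫(1/(t + 3)) dt.
Step 2. Evaluate the standard form [assuming t > -3]: now log(t + 3) + ∫(-5/(t - 4)) dt.
Step 3. Evaluate the standard form [assuming t > 4]: now -5*log(t - 4) + log(t + 3).
Answer: -5*log(t - 4) + log(t + 3).


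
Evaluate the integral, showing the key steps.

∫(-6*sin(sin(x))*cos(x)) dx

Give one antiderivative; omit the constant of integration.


Step 1. Substitute u = sin(x), turning ∫(-6*sin(sin(x))*cos(x)) dx into ∫(-6*sin(u)) du: now ∫(-6*sin(u)) du.
Step 2. Evaluate the standard form: now 6*cos(u).
Step 3. Substitute back u = sin(x): now 6*cos(sin(x)).
Answer: 6*cos(sin(x)).


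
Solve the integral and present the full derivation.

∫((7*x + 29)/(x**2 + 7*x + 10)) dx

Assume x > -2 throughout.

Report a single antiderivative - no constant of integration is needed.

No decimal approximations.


Step 1. Decompose ∫((7*x + 29)/(x**2 + 7*x + 10)) dx by partial fractions, (7*x + 29)/(x**2 + 7*x + 10) = 2/(x + 5) + 5/(x + 2): now ∫(5/(x + 2)) dx + ∫(2/(x + 5)) dx.
Step 2. Evaluate the standard form [assuming x > -5]: now 2*log(x + 5) + ∫(5/(x + 2)) dx.
Step 3. Evaluate the standard form [assuming x > -2]: now 5*log(x + 2) + 2*log(x + 5).
Answer: 5*log(x + 2) + 2*log(x + 5).


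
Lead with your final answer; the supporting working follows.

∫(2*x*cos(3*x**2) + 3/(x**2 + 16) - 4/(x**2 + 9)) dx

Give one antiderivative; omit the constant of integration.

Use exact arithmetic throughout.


The answer is sin(3*x**2)/3 + 3*atan(x/4)/4 - 4*atan(x/3)/3.
Step 1. Rewrite: now ∫(2*x*cos(3*x**2)) dx + ∫(-4/(x**2 + 9)) dx + ∫(3/(x**2 + 16)) dx.
Step 2. Evaluate the standard form: now 3*atan(x/4)/4 + ∫(2*x*cos(3*x**2)) dx + ∫(-4/(x**2 + 9)) dx.
Step 3. Substitute u = x**2, turning ∫(2*x*cos(3*x**2)) dx into ∫(cos(3*u)) du: now 3*atan(x/4)/4 + ∫(-4/(x**2 + 9)) dx + ∫(cos(3*u)) du.
Step 4. Evaluate the standard form: now sin(3*u)/3 + 3*atan(x/4)/4 + ∫(-4/(x**2 + 9)) dx.
Step 5. Substitute back u = x**2: now sin(3*x**2)/3 + 3*atan(x/4)/4 + ∫(-4/(x**2 + 9)) dx.
Step 6. Evaluate the standard form: now sin(3*x**2)/3 + 3*atan(x/4)/4 - 4*atan(x/3)/3.
Answer: sin(3*x**2)/3 + 3*atan(x/4)/4 - 4*atan(x/3)/3.


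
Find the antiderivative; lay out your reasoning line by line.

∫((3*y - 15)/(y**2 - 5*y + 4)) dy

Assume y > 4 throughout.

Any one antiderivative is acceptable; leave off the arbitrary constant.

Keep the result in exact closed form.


Step 1. Decompose ∫((3*y - 15)/(y**2 - 5*y + 4)) dy by partial fractions, (3*y - 15)/(y**2 - 5*y + 4) = 4/(y - 1) - 1/(y - 4): now ∫(-1/(y - 4)) dy + ∫(4/(y - 1)) dy.
Step 2. Evaluate the standard form [assuming y > 1]: now 4*log(y - 1) + ∫(-1/(y - 4)) dy.
Step 3. Evaluate the standard form [assuming y > 4]: now -log(y - 4) + 4*log(y - 1).
Answer: -log(y - 4) + 4*log(y - 1).


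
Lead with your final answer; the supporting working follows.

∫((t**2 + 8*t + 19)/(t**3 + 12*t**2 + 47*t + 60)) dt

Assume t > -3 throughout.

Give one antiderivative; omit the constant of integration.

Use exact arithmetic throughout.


The answer is 2*log(t + 3) - 3*log(t + 4) + 2*log(t + 5).
Step 1. Decompose ∫((t**2 + 8*t + 19)/(t**3 + 12*t**2 + 47*t + 60)) dt by partial fractions, (t**2 + 8*t + 19)/(t**3 + 12*t**2 + 47*t + 60) = 2/(t + 5) - 3/(t + 4) + 2/(t + 3): now ∫(2/(t + 3)) dt + ∫(-3/(t + 4)) dt + ∫(2/(t + 5)) dt.
Step 2. Evaluate the standard form [assuming t > -3]: now 2*log(t + 3) + ∫(-3/(t + 4)) dt + ∫(2/(t + 5)) dt.
Step 3. Evaluate the standard form [assuming t > -5]: now 2*log(t + 3) + 2*log(t + 5) + ∫(-3/(t + 4)) dt.
Step 4. Evaluate the standard form [assuming t > -4]: now 2*log(t + 3) - 3*log(t + 4) + 2*log(t + 5).
Answer: 2*log(t + 3) - 3*log(t + 4) + 2*log(t + 5).


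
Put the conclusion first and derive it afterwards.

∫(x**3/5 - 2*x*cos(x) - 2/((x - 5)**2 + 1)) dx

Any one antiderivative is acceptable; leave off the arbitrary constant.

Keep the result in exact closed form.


The answer is x**4/20 - 2*x*sin(x) - 2*cos(x) - 2*atan(x - 5).
Step 1. Rewrite: now ∫(x**3/5) dx + ∫(-2*x*cos(x)) dx + ∫(-2/((x - 5)**2 + 1)) dx.
Step 2. Integrate ∫(-2*x*cos(x)) dx by parts with u = x, dv = (-2*cos(x)) dx, so v = -2*sin(x): now -2*x*sin(x) + ∫(x**3/5) dx + ∫(-2/((x - 5)**2 + 1)) dx + ∫(2*sin(x)) dx.
Step 3. Evaluate the standard form: now -2*x*sin(x) - 2*cos(x) + ∫(x**3/5) dx + ∫(-2/((x - 5)**2 + 1)) dx.
Step 4. Substitute u = x - 5, turning ∫(-2/((x - 5)**2 + 1)) dx into ∫(-2/(u**2 + 1)) du: now -2*x*sin(x) - 2*cos(x) + ∫(x**3/5) dx + ∫(-2/(u**2 + 1)) du.
Step 5. Evaluate the standard form: now -2*x*sin(x) - 2*cos(x) - 2*atan(u) + ∫(x**3/5) dx.
Step 6. Substitute back u = x - 5: now -2*x*sin(x) - 2*cos(x) - 2*atan(x - 5) + ∫(x**3/5) dx.
Step 7. Evaluate the standard form: now x**4/20 - 2*x*sin(x) - 2*cos(x) - 2*atan(x - 5).
Answer: x**4/20 - 2*x*sin(x) - 2*cos(x) - 2*atan(x - 5).


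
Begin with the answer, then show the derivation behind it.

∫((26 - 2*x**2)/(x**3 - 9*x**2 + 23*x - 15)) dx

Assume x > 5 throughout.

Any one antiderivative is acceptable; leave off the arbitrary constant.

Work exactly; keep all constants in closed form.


The answer is -3*log(x - 5) - 2*log(x - 3) + 3*log(x - 1).
Step 1. Decompose ∫((26 - 2*x**2)/(x**3 - 9*x**2 + 23*x - 15)) dx by partial fractions, (26 - 2*x**2)/(x**3 - 9*x**2 + 23*x - 15) = 3/(x - 1) - 2/(x - 3) - 3/(x - 5): now ∫(-3/(x - 5)) dx + ∫(-2/(x - 3)) dx + ∫(3/(x - 1)) dx.
Step 2. Evaluate the standard form [assuming x > 5]: now -3*log(x - 5) + ∫(-2/(x - 3)) dx + ∫(3/(x - 1)) dx.
Step 3. Evaluate the standard form [assuming x > 3]: now -3*log(x - 5) - 2*log(x - 3) + ∫(3/(x - 1)) dx.
Step 4. Evaluate the standard form [assuming x > 1]: now -3*log(x - 5) - 2*log(x - 3) + 3*log(x - 1).
Answer: -3*log(x - 5) - 2*log(x - 3) + 3*log(x - 1).


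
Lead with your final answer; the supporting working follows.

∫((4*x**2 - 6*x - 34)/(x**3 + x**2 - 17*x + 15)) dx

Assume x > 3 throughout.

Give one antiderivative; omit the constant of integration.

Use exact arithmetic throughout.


The answer is -log(x - 3) + 3*log(x - 1) + 2*log(x + 5).
Step 1. Decompose ∫((4*x**2 - 6*x - 34)/(x**3 + x**2 - 17*x + 15)) dx by partial fractions, (4*x**2 - 6*x - 34)/(x**3 + x**2 - 17*x + 15) = 2/(x + 5) + 3/(x - 1) - 1/(x - 3): now ∫(-1/(x - 3)) dx + ∫(3/(x - 1)) dx + ∫(2/(x + 5)) dx.
Step 2. Evaluate the standard form [assuming x > 3]: now -log(x - 3) + ∫(3/(x - 1)) dx + ∫(2/(x + 5)) dx.
Step 3. Evaluate the standard form [assuming x > -5]: now -log(x - 3) + 2*log(x + 5) + ∫(3/(x - 1)) dx.
Step 4. Evaluate the standard form [assuming x > 1]: now -log(x - 3) + 3*log(x - 1) + 2*log(x + 5).
Answer: -log(x - 3) + 3*log(x - 1) + 2*log(x + 5).


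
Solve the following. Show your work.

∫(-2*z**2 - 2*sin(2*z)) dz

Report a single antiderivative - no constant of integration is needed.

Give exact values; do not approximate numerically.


Step 1. Rewrite: now ∫(-2*z**2) dz + ∫(-2*sin(2*z)) dz.
Step 2. Evaluate the standard form: now -2*z**3/3 + ∫(-2*sin(2*z)) dz.
Step 3. Evaluate the standard form: now -2*z**3/3 + cos(2*z).
Answer: -2*z**3/3 + cos(2*z).


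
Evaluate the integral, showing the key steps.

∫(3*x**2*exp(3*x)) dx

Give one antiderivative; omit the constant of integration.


Step 1. Integrate ∫(3*x**2*exp(3*x)) dx by parts with u = x**2, dv = (3*exp(3*x)) dx, so v = exp(3*x): now x**2*exp(3*x) + ∫(-2*x*exp(3*x)) dx.
Step 2. Integrate ∫(-2*x*exp(3*x)) dx by parts with u = x, dv = (-2*exp(3*x)) dx, so v = -2*exp(3*x)/3: now x**2*exp(3*x) - 2*x*exp(3*x)/3 + ∫(2*exp(3*x)/3) dx.
Step 3. Evaluate the standard form: now x**2*exp(3*x) - 2*x*exp(3*x)/3 + 2*exp(3*x)/9.
Answer: x**2*exp(3*x) - 2*x*exp(3*x)/3 + 2*exp(3*x)/9.


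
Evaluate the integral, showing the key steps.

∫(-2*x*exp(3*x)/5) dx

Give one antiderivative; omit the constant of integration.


Step 1. Integrate ∫(-2*x*exp(3*x)/5) dx by parts with u = x, dv = (-2*exp(3*x)/5) dx, so v = -2*exp(3*x)/15: now -2*x*exp(3*x)/15 + ∫(2*exp(3*x)/15) dx.
Step 2. Evaluate the standard form: now -2*x*exp(3*x)/15 + 2*exp(3*x)/45.
Answer: -2*x*exp(3*x)/15 + 2*exp(3*x)/45.


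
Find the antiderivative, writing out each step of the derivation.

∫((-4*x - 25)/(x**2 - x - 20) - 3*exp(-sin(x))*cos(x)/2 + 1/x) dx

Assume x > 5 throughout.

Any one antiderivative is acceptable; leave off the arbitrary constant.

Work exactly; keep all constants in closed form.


Step 1. Rewrite: now ∫(1/x) dx + ∫((-4*x - 25)/(x**2 - x - 20)) dx + ∫(-3*exp(-sin(x))*cos(x)/2) dx.
Step 2. Decompose ∫((-4*x - 25)/(x**2 - x - 20)) dx by partial fractions, (-4*x - 25)/(x**2 - x - 20) = 1/(x + 4) - 5/(x - 5): now ∫(1/x) dx + ∫(-3*exp(-sin(x))*cos(x)/2) dx + ∫(-5/(x - 5)) dx + ∫(1/(x + 4)) dx.
Step 3. Evaluate the standard form [assuming x > -4]: now log(x + 4) + ∫(1/x) dx + ∫(-3*exp(-sin(x))*cos(x)/2) dx + ∫(-5/(x - 5)) dx.
Step 4. Evaluate the standard form [assuming x > 5]: now -5*log(x - 5) + log(x + 4) + ∫(1/x) dx + ∫(-3*exp(-sin(x))*cos(x)/2) dx.
Step 5. Evaluate the standard form [assuming x > 0]: now log(x) - 5*log(x - 5) + log(x + 4) + ∫(-3*exp(-sin(x))*cos(x)/2) dx.
Step 6. Substitute u = sin(x), turning ∫(-3*exp(-sin(x))*cos(x)/2) dx into ∫(-3*exp(-u)/2) du: now log(x) - 5*log(x - 5) + log(x + 4) + ∫(-3*exp(-u)/2) du.
Step 7. Evaluate the standard form: now log(x) - 5*log(x - 5) + log(x + 4) + 3*exp(-u)/2.
Step 8. Substitute back u = sin(x): now log(x) - 5*log(x - 5) + log(x + 4) + 3*exp(-sin(x))/2.
Answer: log(x) - 5*log(x - 5) + log(x + 4) + 3*exp(-sin(x))/2.


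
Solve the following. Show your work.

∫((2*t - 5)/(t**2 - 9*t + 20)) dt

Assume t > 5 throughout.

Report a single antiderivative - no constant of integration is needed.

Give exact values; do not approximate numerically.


Step 1. Decompose ∫((2*t - 5)/(t**2 - 9*t + 20)) dt by partial fractions, (2*t - 5)/(t**2 - 9*t + 20) = -3/(t - 4) + 5/(t - 5): now ∫(5/(t - 5)) dt + ∫(-3/(t - 4)) dt.
Step 2. Evaluate the standard form [assuming t > 5]: now 5*log(t - 5) + ∫(-3/(t - 4)) dt.
Step 3. Evaluate the standard form [assuming t > 4]: now 5*log(t - 5) - 3*log(t - 4).
Answer: 5*log(t - 5) - 3*log(t - 4).


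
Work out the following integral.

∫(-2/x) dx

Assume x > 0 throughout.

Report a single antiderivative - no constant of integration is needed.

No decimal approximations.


Answer: -2*log(x).


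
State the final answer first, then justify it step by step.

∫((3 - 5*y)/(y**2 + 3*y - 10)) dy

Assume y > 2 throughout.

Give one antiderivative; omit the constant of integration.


The answer is -log(y - 2) - 4*log(y + 5).
Step 1. Decompose ∫((3 - 5*y)/(y**2 + 3*y - 10)) dy by partial fractions, (3 - 5*y)/(y**2 + 3*y - 10) = -4/(y + 5) - 1/(y - 2): now ∫(-1/(y - 2)) dy + ∫(-4/(y + 5)) dy.
Step 2. Evaluate the standard form [assuming y > -5]: now -4*log(y + 5) + ∫(-1/(y - 2)) dy.
Step 3. Evaluate the standard form [assuming y > 2]: now -log(y - 2) - 4*log(y + 5).
Answer: -log(y - 2) - 4*log(y + 5).


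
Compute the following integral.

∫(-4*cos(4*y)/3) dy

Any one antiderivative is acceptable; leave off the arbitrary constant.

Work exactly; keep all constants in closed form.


Answer: -sin(4*y)/3.


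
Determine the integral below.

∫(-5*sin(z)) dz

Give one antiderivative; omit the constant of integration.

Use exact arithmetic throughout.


Answer: 5*cos(z).


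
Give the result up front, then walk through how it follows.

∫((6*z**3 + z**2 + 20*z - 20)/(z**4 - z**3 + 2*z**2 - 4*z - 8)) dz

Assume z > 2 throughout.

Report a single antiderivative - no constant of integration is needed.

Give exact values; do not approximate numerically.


The answer is 3*log(z - 2) + 3*log(z + 1) + 2*atan(z/2).
Step 1. Decompose ∫((6*z**3 + z**2 + 20*z - 20)/(z**4 - z**3 + 2*z**2 - 4*z - 8)) dz by partial fractions, (6*z**3 + z**2 + 20*z - 20)/(z**4 - z**3 + 2*z**2 - 4*z - 8) = 4/(z**2 + 4) + 3/(z + 1) + 3/(z - 2): now ∫(3/(z - 2)) dz + ∫(3/(z + 1)) dz + ∫(4/(z**2 + 4)) dz.
Step 2. Evaluate the standard form [assuming z > 2]: now 3*log(z - 2) + ∫(3/(z + 1)) dz + ∫(4/(z**2 + 4)) dz.
Step 3. Evaluate the standard form [assuming z > -1]: now 3*log(z - 2) + 3*log(z + 1) + ∫(4/(z**2 + 4)) dz.
Step 4. Evaluate the standard form: now 3*log(z - 2) + 3*log(z + 1) + 2*atan(z/2).
Answer: 3*log(z - 2) + 3*log(z + 1) + 2*atan(z/2).


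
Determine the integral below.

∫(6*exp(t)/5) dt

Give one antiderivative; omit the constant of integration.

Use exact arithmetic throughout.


Answer: 6*exp(t)/5.


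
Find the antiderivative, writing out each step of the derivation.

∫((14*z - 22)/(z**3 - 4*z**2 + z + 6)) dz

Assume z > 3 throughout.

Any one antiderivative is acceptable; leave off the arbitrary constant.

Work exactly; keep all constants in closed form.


Step 1. Decompose ∫((14*z - 22)/(z**3 - 4*z**2 + z + 6)) dz by partial fractions, (14*z - 22)/(z**3 - 4*z**2 + z + 6) = -3/(z + 1) - 2/(z - 2) + 5/(z - 3): now ∫(5/(z - 3)) dz + ∫(-2/(z - 2)) dz + ∫(-3/(z + 1)) dz.
Step 2. Evaluate the standard form [assuming z > 3]: now 5*log(z - 3) + ∫(-2/(z - 2)) dz + ∫(-3/(z + 1)) dz.
Step 3. Evaluate the standard form [assuming z > 2]: now 5*log(z - 3) - 2*log(z - 2) + ∫(-3/(z + 1)) dz.
Step 4. Evaluate the standard form [assuming z > -1]: now 5*log(z - 3) - 2*log(z - 2) - 3*log(z + 1).
Answer: 5*log(z - 3) - 2*log(z - 2) - 3*log(z + 1).


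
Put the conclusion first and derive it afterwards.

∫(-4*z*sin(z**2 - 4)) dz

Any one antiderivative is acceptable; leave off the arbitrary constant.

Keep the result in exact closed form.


The answer is 2*cos(z**2 - 4).
Step 1. Substitute u = z**2 - 4, turning ∫(-4*z*sin(z**2 - 4)) dz into ∫(-2*sin(u)) du: now ∫(-2*sin(u)) du.
Step 2. Evaluate the standard form: now 2*cos(u).
Step 3. Substitute back u = z**2 - 4: now 2*cos(z**2 - 4).
Answer: 2*cos(z**2 - 4).


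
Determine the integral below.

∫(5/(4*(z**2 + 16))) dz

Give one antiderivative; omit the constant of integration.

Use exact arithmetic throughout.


Answer: 5*atan(z/4)/16.


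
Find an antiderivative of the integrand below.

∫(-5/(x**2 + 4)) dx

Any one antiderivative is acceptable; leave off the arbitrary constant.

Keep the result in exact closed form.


Answer: -5*atan(x/2)/2.


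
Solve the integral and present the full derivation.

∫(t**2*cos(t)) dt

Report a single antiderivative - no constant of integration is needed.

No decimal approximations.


Step 1. Integrate ∫(t**2*cos(t)) dt by parts with u = t**2, dv = (cos(t)) dt, so v = sin(t): now t**2*sin(t) + ∫(-2*t*sin(t)) dt.
Step 2. Integrate ∫(-2*t*sin(t)) dt by parts with u = t, dv = (-2*sin(t)) dt, so v = 2*cos(t): now t**2*sin(t) + 2*t*cos(t) + ∫(-2*cos(t)) dt.
Step 3. Evaluate the standard form: now t**2*sin(t) + 2*t*cos(t) - 2*sin(t).
Answer: t**2*sin(t) + 2*t*cos(t) - 2*sin(t).


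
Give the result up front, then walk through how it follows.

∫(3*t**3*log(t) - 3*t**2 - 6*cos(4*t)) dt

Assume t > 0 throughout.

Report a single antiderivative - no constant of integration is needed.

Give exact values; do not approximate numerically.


The answer is 3*t**4*log(t)/4 - 3*t**4/16 - t**3 - 3*sin(4*t)/2.
Step 1. Rewrite: now ∫(-3*t**2) dt + ∫(3*t**3*log(t)) dt + ∫(-6*cos(4*t)) dt.
Step 2. Evaluate the standard form: now -t**3 + ∫(3*t**3*log(t)) dt + ∫(-6*cos(4*t)) dt.
Step 3. Evaluate the standard form: now -t**3 - 3*sin(4*t)/2 + ∫(3*t**3*log(t)) dt.
Step 4. Integrate ∫(3*t**3*log(t)) dt by parts with u = log(t), dv = (3*t**3) dt, so v = 3*t**4/4 [assuming t > 0]: now 3*t**4*log(t)/4 - t**3 - 3*sin(4*t)/2 + ∫(-3*t**3/4) dt.
Step 5. Evaluate the standard form: now 3*t**4*log(t)/4 - 3*t**4/16 - t**3 - 3*sin(4*t)/2.
Answer: 3*t**4*log(t)/4 - 3*t**4/16 - t**3 - 3*sin(4*t)/2.


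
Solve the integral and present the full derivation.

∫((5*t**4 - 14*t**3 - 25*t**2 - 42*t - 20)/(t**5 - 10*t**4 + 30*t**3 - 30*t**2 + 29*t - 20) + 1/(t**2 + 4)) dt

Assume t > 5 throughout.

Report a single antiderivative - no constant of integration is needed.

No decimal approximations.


Step 1. Rewrite: now ∫((5*t**4 - 14*t**3 - 25*t**2 - 42*t - 20)/(t**5 - 10*t**4 + 30*t**3 - 30*t**2 + 29*t - 20)) dt + ∫(1/(t**2 + 4)) dt.
Step 2. Decompose ∫((5*t**4 - 14*t**3 - 25*t**2 - 42*t - 20)/(t**5 - 10*t**4 + 30*t**3 - 30*t**2 + 29*t - 20)) dt by partial fractions, (5*t**4 - 14*t**3 - 25*t**2 - 42*t - 20)/(t**5 - 10*t**4 + 30*t**3 - 30*t**2 + 29*t - 20) = -1/(t**2 + 1) - 4/(t - 1) + 4/(t - 4) + 5/(t - 5): now ∫(5/(t - 5)) dt + ∫(4/(t - 4)) dt + ∫(-4/(t - 1)) dt + ∫(-1/(t**2 + 1)) dt + ∫(1/(t**2 + 4)) dt.
Step 3. Evaluate the standard form [assuming t > 4]: now 4*log(t - 4) + ∫(5/(t - 5)) dt + ∫(-4/(t - 1)) dt + ∫(-1/(t**2 + 1)) dt + ∫(1/(t**2 + 4)) dt.
Step 4. Evaluate the standard form [assuming t > 1]: now 4*log(t - 4) - 4*log(t - 1) + ∫(5/(t - 5)) dt + ∫(-1/(t**2 + 1)) dt + ∫(1/(t**2 + 4)) dt.
Step 5. Evaluate the standard form [assuming t > 5]: now 5*log(t - 5) + 4*log(t - 4) - 4*log(t - 1) + ∫(-1/(t**2 + 1)) dt + ∫(1/(t**2 + 4)) dt.
Step 6. Evaluate the standard form: now 5*log(t - 5) + 4*log(t - 4) - 4*log(t - 1) - atan(t) + ∫(1/(t**2 + 4)) dt.
Step 7. Evaluate the standard form: now 5*log(t - 5) + 4*log(t - 4) - 4*log(t - 1) + atan(t/2)/2 - atan(t).
Answer: 5*log(t - 5) + 4*log(t - 4) - 4*log(t - 1) + atan(t/2)/2 - atan(t).


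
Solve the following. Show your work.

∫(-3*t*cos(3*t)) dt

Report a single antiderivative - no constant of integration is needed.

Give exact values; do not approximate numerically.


Step 1. Integrate ∫(-3*t*cos(3*t)) dt by parts with u = t, dv = (-3*cos(3*t)) dt, so v = -sin(3*t): now -t*sin(3*t) + ∫(sin(3*t)) dt.
Step 2. Evaluate the standard form: now -t*sin(3*t) - cos(3*t)/3.
Answer: -t*sin(3*t) - cos(3*t)/3.


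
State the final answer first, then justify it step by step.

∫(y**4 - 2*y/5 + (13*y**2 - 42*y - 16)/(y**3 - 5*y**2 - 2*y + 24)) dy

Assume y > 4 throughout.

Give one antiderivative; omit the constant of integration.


The answer is y**5/5 - y**2/5 + 4*log(y - 4) + 5*log(y - 3) + 4*log(y + 2).
Step 1. Rewrite: now ∫(-2*y/5) dy + ∫(y**4) dy + ∫((13*y**2 - 42*y - 16)/(y**3 - 5*y**2 - 2*y + 24)) dy.
Step 2. Evaluate the standard form: now -y**2/5 + ∫(y**4) dy + ∫((13*y**2 - 42*y - 16)/(y**3 - 5*y**2 - 2*y + 24)) dy.
Step 3. Decompose ∫((13*y**2 - 42*y - 16)/(y**3 - 5*y**2 - 2*y + 24)) dy by partial fractions, (13*y**2 - 42*y - 16)/(y**3 - 5*y**2 - 2*y + 24) = 4/(y + 2) + 5/(y - 3) + 4/(y - 4): now -y**2/5 + ∫(y**4) dy + ∫(4/(y - 4)) dy + ∫(5/(y - 3)) dy + ∫(4/(y + 2)) dy.
Step 4. Evaluate the standard form [assuming y > 4]: now -y**2/5 + 4*log(y - 4) + ∫(y**4) dy + ∫(5/(y - 3)) dy + ∫(4/(y + 2)) dy.
Step 5. Evaluate the standard form [assuming y > 3]: now -y**2/5 + 4*log(y - 4) + 5*log(y - 3) + ∫(y**4) dy + ∫(4/(y + 2)) dy.
Step 6. Evaluate the standard form [assuming y > -2]: now -y**2/5 + 4*log(y - 4) + 5*log(y - 3) + 4*log(y + 2) + ∫(y**4) dy.
Step 7. Evaluate the standard form: now y**5/5 - y**2/5 + 4*log(y - 4) + 5*log(y - 3) + 4*log(y + 2).
Answer: y**5/5 - y**2/5 + 4*log(y - 4) + 5*log(y - 3) + 4*log(y + 2).


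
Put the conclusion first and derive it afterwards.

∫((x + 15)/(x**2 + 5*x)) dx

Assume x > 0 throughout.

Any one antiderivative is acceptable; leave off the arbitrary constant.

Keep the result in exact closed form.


The answer is 3*log(x) - 2*log(x + 5).
Step 1. Decompose ∫((x + 15)/(x**2 + 5*x)) dx by partial fractions, (x + 15)/(x**2 + 5*x) = -2/(x + 5) + 3/x: now ∫(3/x) dx + ∫(-2/(x + 5)) dx.
Step 2. Evaluate the standard form [assuming x > 0]: now 3*log(x) + ∫(-2/(x + 5)) dx.
Step 3. Evaluate the standard form [assuming x > -5]: now 3*log(x) - 2*log(x + 5).
Answer: 3*log(x) - 2*log(x + 5).


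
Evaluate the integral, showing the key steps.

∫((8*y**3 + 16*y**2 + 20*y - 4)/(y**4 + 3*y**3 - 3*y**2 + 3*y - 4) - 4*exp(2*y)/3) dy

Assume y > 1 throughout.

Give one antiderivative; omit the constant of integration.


Step 1. Rewrite: now ∫((8*y**3 + 16*y**2 + 20*y - 4)/(y**4 + 3*y**3 - 3*y**2 + 3*y - 4)) dy + ∫(-4*exp(2*y)/3) dy.
Step 2. Evaluate the standard form: now -2*exp(2*y)/3 + ∫((8*y**3 + 16*y**2 + 20*y - 4)/(y**4 + 3*y**3 - 3*y**2 + 3*y - 4)) dy.
Step 3. Decompose ∫((8*y**3 + 16*y**2 + 20*y - 4)/(y**4 + 3*y**3 - 3*y**2 + 3*y - 4)) dy by partial fractions, (8*y**3 + 16*y**2 + 20*y - 4)/(y**4 + 3*y**3 - 3*y**2 + 3*y - 4) = 4/(y**2 + 1) + 4/(y + 4) + 4/(y - 1): now -2*exp(2*y)/3 + ∫(4/(y - 1)) dy + ∫(4/(y + 4)) dy + ∫(4/(y**2 + 1)) dy.
Step 4. Evaluate the standard form [assuming y > 1]: now -2*exp(2*y)/3 + 4*log(y - 1) + ∫(4/(y + 4)) dy + ∫(4/(y**2 + 1)) dy.
Step 5. Evaluate the standard form [assuming y > -4]: now -2*exp(2*y)/3 + 4*log(y - 1) + 4*log(y + 4) + ∫(4/(y**2 + 1)) dy.
Step 6. Evaluate the standard form: now -2*exp(2*y)/3 + 4*log(y - 1) + 4*log(y + 4) + 4*atan(y).
Answer: -2*exp(2*y)/3 + 4*log(y - 1) + 4*log(y + 4) + 4*atan(y).


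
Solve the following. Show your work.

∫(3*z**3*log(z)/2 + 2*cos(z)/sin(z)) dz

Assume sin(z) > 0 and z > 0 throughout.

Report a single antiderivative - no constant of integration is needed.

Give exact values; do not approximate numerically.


Step 1. Rewrite: now ∫(3*z**3*log(z)/2) dz + ∫(2*cos(z)/sin(z)) dz.
Step 2. Integrate ∫(3*z**3*log(z)/2) dz by parts with u = log(z), dv = (3*z**3/2) dz, so v = 3*z**4/8 [assuming z > 0]: now 3*z**4*log(z)/8 + ∫(-3*z**3/8) dz + ∫(2*cos(z)/sin(z)) dz.
Step 3. Evaluate the standard form: now 3*z**4*log(z)/8 - 3*z**4/32 + ∫(2*cos(z)/sin(z)) dz.
Step 4. Substitute u = sin(z), turning ∫(2*cos(z)/sin(z)) dz into ∫(2/u) du: now 3*z**4*log(z)/8 - 3*z**4/32 + ∫(2/u) du.
Step 5. Evaluate the standard form [assuming u > 0]: now 3*z**4*log(z)/8 - 3*z**4/32 + 2*log(u).
Step 6. Substitute back u = sin(z): now 3*z**4*log(z)/8 - 3*z**4/32 + 2*log(sin(z)).
Answer: 3*z**4*log(z)/8 - 3*z**4/32 + 2*log(sin(z)).


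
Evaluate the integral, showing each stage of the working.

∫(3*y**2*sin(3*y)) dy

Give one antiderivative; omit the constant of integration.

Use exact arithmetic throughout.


Step 1. Integrate ∫(3*y**2*sin(3*y)) dy by parts with u = y**2, dv = (3*sin(3*y)) dy, so v = -cos(3*y): now -y**2*cos(3*y) + ∫(2*y*cos(3*y)) dy.
Step 2. Integrate ∫(2*y*cos(3*y)) dy by parts with u = y, dv = (2*cos(3*y)) dy, so v = 2*sin(3*y)/3: now -y**2*cos(3*y) + 2*y*sin(3*y)/3 + ∫(-2*sin(3*y)/3) dy.
Step 3. Evaluate the standard form: now -y**2*cos(3*y) + 2*y*sin(3*y)/3 + 2*cos(3*y)/9.
Answer: -y**2*cos(3*y) + 2*y*sin(3*y)/3 + 2*cos(3*y)/9.


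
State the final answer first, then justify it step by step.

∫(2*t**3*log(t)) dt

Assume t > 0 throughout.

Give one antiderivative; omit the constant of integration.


The answer is t**4*log(t)/2 - t**4/8.
Step 1. Integrate ∫(2*t**3*log(t)) dt by parts with u = log(t), dv = (2*t**3) dt, so v = t**4/2 [assuming t > 0]: now t**4*log(t)/2 + ∫(-t**3/2) dt.
Step 2. Evaluate the standard form: now t**4*log(t)/2 - t**4/8.
Answer: t**4*log(t)/2 - t**4/8.


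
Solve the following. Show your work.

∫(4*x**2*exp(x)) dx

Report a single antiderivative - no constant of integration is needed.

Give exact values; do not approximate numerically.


Step 1. Integrate ∫(4*x**2*exp(x)) dx by parts with u = x**2, dv = (4*exp(x)) dx, so v = 4*exp(x): now 4*x**2*exp(x) + ∫(-8*x*exp(x)) dx.
Step 2. Integrate ∫(-8*x*exp(x)) dx by parts with u = x, dv = (-8*exp(x)) dx, so v = -8*exp(x): now 4*x**2*exp(x) - 8*x*exp(x) + ∫(8*exp(x)) dx.
Step 3. Evaluate the standard form: now 4*x**2*exp(x) - 8*x*exp(x) + 8*exp(x).
Answer: 4*x**2*exp(x) - 8*x*exp(x) + 8*exp(x).


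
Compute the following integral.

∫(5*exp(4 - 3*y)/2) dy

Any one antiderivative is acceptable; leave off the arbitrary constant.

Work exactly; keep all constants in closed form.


Answer: -5*exp(4 - 3*y)/6.


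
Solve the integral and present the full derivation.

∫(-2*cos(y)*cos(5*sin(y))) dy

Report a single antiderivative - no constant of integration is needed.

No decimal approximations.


Step 1. Substitute u = sin(y), turning ∫(-2*cos(y)*cos(5*sin(y))) dy into ∫(-2*cos(5*u)) du: now ∫(-2*cos(5*u)) du.
Step 2. Evaluate the standard form: now -2*sin(5*u)/5.
Step 3. Substitute back u = sin(y): now -2*sin(5*sin(y))/5.
Answer: -2*sin(5*sin(y))/5.


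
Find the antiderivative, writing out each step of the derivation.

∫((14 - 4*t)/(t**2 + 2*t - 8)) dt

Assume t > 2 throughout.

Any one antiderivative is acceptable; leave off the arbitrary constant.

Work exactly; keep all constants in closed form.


Step 1. Decompose ∫((14 - 4*t)/(t**2 + 2*t - 8)) dt by partial fractions, (14 - 4*t)/(t**2 + 2*t - 8) = -5/(t + 4) + 1/(t - 2): now ∫(1/(t - 2)) dt + ∫(-5/(t + 4)) dt.
Step 2. Evaluate the standard form [assuming t > 2]: now log(t - 2) + ∫(-5/(t + 4)) dt.
Step 3. Evaluate the standard form [assuming t > -4]: now log(t - 2) - 5*log(t + 4).
Answer: log(t - 2) - 5*log(t + 4).


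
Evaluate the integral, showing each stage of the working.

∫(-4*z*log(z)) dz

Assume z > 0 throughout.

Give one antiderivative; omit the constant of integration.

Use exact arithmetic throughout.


Step 1. Integrate ∫(-4*z*log(z)) dz by parts with u = log(z), dv = (-4*z) dz, so v = -2*z**2 [assuming z > 0]: now -2*z**2*log(z) + ∫(2*z) dz.
Step 2. Evaluate the standard form: now -2*z**2*log(z) + z**2.
Answer: -2*z**2*log(z) + z**2.


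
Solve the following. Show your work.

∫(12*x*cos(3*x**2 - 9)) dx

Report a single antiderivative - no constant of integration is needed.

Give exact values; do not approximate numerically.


Step 1. Substitute u = x**2 - 3, turning ∫(12*x*cos(3*x**2 - 9)) dx into ∫(6*cos(3*u)) du: now ∫(6*cos(3*u)) du.
Step 2. Evaluate the standard form: now 2*sin(3*u).
Step 3. Substitute back u = x**2 - 3: now 2*sin(3*x**2 - 9).
Answer: 2*sin(3*x**2 - 9).


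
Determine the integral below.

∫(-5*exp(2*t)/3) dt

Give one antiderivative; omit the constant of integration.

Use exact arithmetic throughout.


Answer: -5*exp(2*t)/6.


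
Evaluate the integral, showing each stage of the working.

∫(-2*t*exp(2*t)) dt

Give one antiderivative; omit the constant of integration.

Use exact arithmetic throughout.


Step 1. Integrate ∫(-2*t*exp(2*t)) dt by parts with u = t, dv = (-2*exp(2*t)) dt, so v = -exp(2*t): now -t*exp(2*t) + ∫(exp(2*t)) dt.
Step 2. Evaluate the standard form: now -t*exp(2*t) + exp(2*t)/2.
Answer: -t*exp(2*t) + exp(2*t)/2.


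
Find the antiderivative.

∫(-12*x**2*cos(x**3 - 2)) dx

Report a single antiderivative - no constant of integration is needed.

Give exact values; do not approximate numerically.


Answer: -4*sin(x**3 - 2).


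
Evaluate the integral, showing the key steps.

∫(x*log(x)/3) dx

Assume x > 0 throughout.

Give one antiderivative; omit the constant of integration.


Step 1. Integrate ∫(x*log(x)/3) dx by parts with u = log(x), dv = (x/3) dx, so v = x**2/6 [assuming x > 0]: now x**2*log(x)/6 + ∫(-x/6) dx.
Step 2. Evaluate the standard form: now x**2*log(x)/6 - x**2/12.
Answer: x**2*log(x)/6 - x**2/12.


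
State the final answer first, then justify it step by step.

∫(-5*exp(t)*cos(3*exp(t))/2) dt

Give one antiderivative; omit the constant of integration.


The answer is -5*sin(3*exp(t))/6.
Step 1. Substitute u = exp(t), turning ∫(-5*exp(t)*cos(3*exp(t))/2) dt into ∫(-5*cos(3*u)/2) du: now ∫(-5*cos(3*u)/2) du.
Step 2. Evaluate the standard form: now -5*sin(3*u)/6.
Step 3. Substitute back u = exp(t): now -5*sin(3*exp(t))/6.
Answer: -5*sin(3*exp(t))/6.


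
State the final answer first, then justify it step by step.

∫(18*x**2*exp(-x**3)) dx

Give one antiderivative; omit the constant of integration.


The answer is -6*exp(-x**3).
Step 1. Substitute u = x**3, turning ∫(18*x**2*exp(-x**3)) dx into ∫(6*exp(-u)) du: now ∫(6*exp(-u)) du.
Step 2. Evaluate the standard form: now -6*exp(-u).
Step 3. Substitute back u = x**3: now -6*exp(-x**3).
Answer: -6*exp(-x**3).


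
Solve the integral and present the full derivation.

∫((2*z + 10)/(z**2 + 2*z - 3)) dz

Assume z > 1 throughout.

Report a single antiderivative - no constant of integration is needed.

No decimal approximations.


Step 1. Decompose ∫((2*z + 10)/(z**2 + 2*z - 3)) dz by partial fractions, (2*z + 10)/(z**2 + 2*z - 3) = -1/(z + 3) + 3/(z - 1): now ∫(3/(z - 1)) dz + ∫(-1/(z + 3)) dz.
Step 2. Evaluate the standard form [assuming z > -3]: now -log(z + 3) + ∫(3/(z - 1)) dz.
Step 3. Evaluate the standard form [assuming z > 1]: now 3*log(z - 1) - log(z + 3).
Answer: 3*log(z - 1) - log(z + 3).


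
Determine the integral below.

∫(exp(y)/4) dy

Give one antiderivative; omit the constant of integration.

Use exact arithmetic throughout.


Answer: exp(y)/4.


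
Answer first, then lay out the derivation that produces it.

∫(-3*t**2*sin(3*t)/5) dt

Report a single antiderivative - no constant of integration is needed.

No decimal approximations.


The answer is t**2*cos(3*t)/5 - 2*t*sin(3*t)/15 - 2*cos(3*t)/45.
Step 1. Integrate ∫(-3*t**2*sin(3*t)/5) dt by parts with u = t**2, dv = (-3*sin(3*t)/5) dt, so v = cos(3*t)/5: now t**2*cos(3*t)/5 + ∫(-2*t*cos(3*t)/5) dt.
Step 2. Integrate ∫(-2*t*cos(3*t)/5) dt by parts with u = t, dv = (-2*cos(3*t)/5) dt, so v = -2*sin(3*t)/15: now t**2*cos(3*t)/5 - 2*t*sin(3*t)/15 + ∫(2*sin(3*t)/15) dt.
Step 3. Evaluate the standard form: now t**2*cos(3*t)/5 - 2*t*sin(3*t)/15 - 2*cos(3*t)/45.
Answer: t**2*cos(3*t)/5 - 2*t*sin(3*t)/15 - 2*cos(3*t)/45.


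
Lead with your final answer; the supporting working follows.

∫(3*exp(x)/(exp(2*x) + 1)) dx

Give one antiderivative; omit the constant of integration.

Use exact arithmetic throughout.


The answer is 3*atan(exp(x)).
Step 1. Substitute u = exp(x), turning ∫(3*exp(x)/(exp(2*x) + 1)) dx into ∫(3/(u**2 + 1)) du: now ∫(3/(u**2 + 1)) du.
Step 2. Evaluate the standard form: now 3*atan(u).
Step 3. Substitute back u = exp(x): now 3*atan(exp(x)).
Answer: 3*atan(exp(x)).


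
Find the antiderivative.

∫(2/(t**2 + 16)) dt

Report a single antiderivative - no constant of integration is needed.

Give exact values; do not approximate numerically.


Answer: atan(t/4)/2.


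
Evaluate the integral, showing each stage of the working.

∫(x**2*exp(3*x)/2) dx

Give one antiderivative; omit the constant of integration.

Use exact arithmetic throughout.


Step 1. Integrate ∫(x**2*exp(3*x)/2) dx by parts with u = x**2, dv = (exp(3*x)/2) dx, so v = exp(3*x)/6: now x**2*exp(3*x)/6 + ∫(-x*exp(3*x)/3) dx.
Step 2. Integrate ∫(-x*exp(3*x)/3) dx by parts with u = x, dv = (-exp(3*x)/3) dx, so v = -exp(3*x)/9: now x**2*exp(3*x)/6 - x*exp(3*x)/9 + ∫(exp(3*x)/9) dx.
Step 3. Evaluate the standard form: now x**2*exp(3*x)/6 - x*exp(3*x)/9 + exp(3*x)/27.
Answer: x**2*exp(3*x)/6 - x*exp(3*x)/9 + exp(3*x)/27.


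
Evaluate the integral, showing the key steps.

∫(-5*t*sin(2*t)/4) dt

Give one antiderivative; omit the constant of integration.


Step 1. Integrate ∫(-5*t*sin(2*t)/4) dt by parts with u = t, dv = (-5*sin(2*t)/4) dt, so v = 5*cos(2*t)/8: now 5*t*cos(2*t)/8 + ∫(-5*cos(2*t)/8) dt.
Step 2. Evaluate the standard form: now 5*t*cos(2*t)/8 - 5*sin(2*t)/16.
Answer: 5*t*cos(2*t)/8 - 5*sin(2*t)/16.


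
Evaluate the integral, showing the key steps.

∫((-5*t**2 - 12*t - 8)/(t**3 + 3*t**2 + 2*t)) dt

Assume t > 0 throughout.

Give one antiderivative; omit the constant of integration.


Step 1. Decompose ∫((-5*t**2 - 12*t - 8)/(t**3 + 3*t**2 + 2*t)) dt by partial fractions, (-5*t**2 - 12*t - 8)/(t**3 + 3*t**2 + 2*t) = -2/(t + 2) + 1/(t + 1) - 4/t: now ∫(-4/t) dt + ∫(1/(t + 1)) dt + ∫(-2/(t + 2)) dt.
Step 2. Evaluate the standard form [assuming t > 0]: now -4*log(t) + ∫(1/(t + 1)) dt + ∫(-2/(t + 2)) dt.
Step 3. Evaluate the standard form [assuming t > -1]: now -4*log(t) + log(t + 1) + ∫(-2/(t + 2)) dt.
Step 4. Evaluate the standard form [assuming t > -2]: now -4*log(t) + log(t + 1) - 2*log(t + 2).
Answer: -4*log(t) + log(t + 1) - 2*log(t + 2).


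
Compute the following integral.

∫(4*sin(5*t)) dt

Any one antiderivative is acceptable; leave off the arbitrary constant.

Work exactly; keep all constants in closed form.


Answer: -4*cos(5*t)/5.


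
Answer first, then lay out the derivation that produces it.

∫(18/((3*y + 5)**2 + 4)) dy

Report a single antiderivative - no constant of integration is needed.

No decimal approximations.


The answer is 3*atan(3*y/2 + 5/2).
Step 1. Substitute u = 3*y + 5, turning ∫(18/((3*y + 5)**2 + 4)) dy into ∫(6/(u**2 + 4)) du: now ∫(6/(u**2 + 4)) du.
Step 2. Evaluate the standard form: now 3*atan(u/2).
Step 3. Substitute back u = 3*y + 5: now 3*atan(3*y/2 + 5/2).
Answer: 3*atan(3*y/2 + 5/2).


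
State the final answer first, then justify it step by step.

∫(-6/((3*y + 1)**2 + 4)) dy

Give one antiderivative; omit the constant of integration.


The answer is -atan(3*y/2 + 1/2).
Step 1. Substitute u = 3*y + 1, turning ∫(-6/((3*y + 1)**2 + 4)) dy into ∫(-2/(u**2 + 4)) du: now ∫(-2/(u**2 + 4)) du.
Step 2. Evaluate the standard form: now -atan(u/2).
Step 3. Substitute back u = 3*y + 1: now -atan(3*y/2 + 1/2).
Answer: -atan(3*y/2 + 1/2).


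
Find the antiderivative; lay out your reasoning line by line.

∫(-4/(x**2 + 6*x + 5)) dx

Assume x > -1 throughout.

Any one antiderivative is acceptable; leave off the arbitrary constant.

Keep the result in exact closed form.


Step 1. Decompose ∫(-4/(x**2 + 6*x + 5)) dx by partial fractions, -4/(x**2 + 6*x + 5) = 1/(x + 5) - 1/(x + 1): now ∫(-1/(x + 1)) dx + ∫(1/(x + 5)) dx.
Step 2. Evaluate the standard form [assuming x > -1]: now -log(x + 1) + ∫(1/(x + 5)) dx.
Step 3. Evaluate the standard form [assuming x > -5]: now -log(x + 1) + log(x + 5).
Answer: -log(x + 1) + log(x + 5).


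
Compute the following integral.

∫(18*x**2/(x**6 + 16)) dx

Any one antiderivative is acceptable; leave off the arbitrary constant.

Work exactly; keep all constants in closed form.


Answer: 3*atan(x**3/4)/2.


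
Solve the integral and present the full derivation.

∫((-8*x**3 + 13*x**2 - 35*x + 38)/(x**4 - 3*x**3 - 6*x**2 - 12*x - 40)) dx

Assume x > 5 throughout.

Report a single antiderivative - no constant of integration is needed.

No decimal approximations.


Step 1. Decompose ∫((-8*x**3 + 13*x**2 - 35*x + 38)/(x**4 - 3*x**3 - 6*x**2 - 12*x - 40)) dx by partial fractions, (-8*x**3 + 13*x**2 - 35*x + 38)/(x**4 - 3*x**3 - 6*x**2 - 12*x - 40) = 1/(x**2 + 4) - 4/(x + 2) - 4/(x - 5): now ∫(-4/(x - 5)) dx + ∫(-4/(x + 2)) dx + ∫(1/(x**2 + 4)) dx.
Step 2. Evaluate the standard form [assuming x > -2]: now -4*log(x + 2) + ∫(-4/(x - 5)) dx + ∫(1/(x**2 + 4)) dx.
Step 3. Evaluate the standard form [assuming x > 5]: now -4*log(x - 5) - 4*log(x + 2) + ∫(1/(x**2 + 4)) dx.
Step 4. Evaluate the standard form: now -4*log(x - 5) - 4*log(x + 2) + atan(x/2)/2.
Answer: -4*log(x - 5) - 4*log(x + 2) + atan(x/2)/2.
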